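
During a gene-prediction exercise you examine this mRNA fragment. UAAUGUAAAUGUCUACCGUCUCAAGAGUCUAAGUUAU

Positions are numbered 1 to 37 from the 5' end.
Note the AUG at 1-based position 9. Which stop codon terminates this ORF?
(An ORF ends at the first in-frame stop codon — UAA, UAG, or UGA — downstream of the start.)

Codons from position 9: AUG (9–11), UCU (12–14), ACC (15–17), GUC (18–20), UCA (21–23), AGA (24–26), GUC (27–29), UAA (30–32).
The first in-frame stop codon is UAA.

UAA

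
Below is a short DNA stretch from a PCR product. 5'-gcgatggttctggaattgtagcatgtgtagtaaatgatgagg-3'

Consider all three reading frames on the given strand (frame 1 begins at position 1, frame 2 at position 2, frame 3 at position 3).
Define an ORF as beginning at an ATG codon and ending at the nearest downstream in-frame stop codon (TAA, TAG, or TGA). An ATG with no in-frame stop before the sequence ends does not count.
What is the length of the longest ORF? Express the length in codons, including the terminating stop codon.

6

Frame 1: GCG ATG GTT CTG GAA TTG TAG CAT GTG TAG TAA ATG ATG AGG — ATG at 4, stop TAG at 19 → 18 nt.
Frame 2: CGA TGG TTC TGG AAT TGT AGC ATG TGT AGT AAA TGA TGA — ATG at 23, stop TGA at 35 → 15 nt.
Frame 3: GAT GGT TCT GGA ATT GTA GCA TGT GTA GTA AAT GAT GAG — no ATG→stop ORF.
Longest: frame 1, positions 4–21, 18 nt = 6 codons = 5 aa. → 6 codons.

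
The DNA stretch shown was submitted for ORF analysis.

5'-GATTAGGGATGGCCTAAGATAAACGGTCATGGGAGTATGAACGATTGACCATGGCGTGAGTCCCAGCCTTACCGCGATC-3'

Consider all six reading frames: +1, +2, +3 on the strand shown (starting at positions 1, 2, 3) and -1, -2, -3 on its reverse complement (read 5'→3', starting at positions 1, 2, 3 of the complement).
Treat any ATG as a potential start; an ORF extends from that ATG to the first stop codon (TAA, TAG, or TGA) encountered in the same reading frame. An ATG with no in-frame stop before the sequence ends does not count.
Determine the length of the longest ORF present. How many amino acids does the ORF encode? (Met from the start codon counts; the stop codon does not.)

Reverse complement (5'→3'): GATCGCGGTAAGGCTGGGACTCACGCCATGGTCAATCGTTCATACTCCCATGACCGTTTATCTTAGGCCATCCCTAATC
Frame +1: GAT TAG GGA TGG CCT AAG ATA AAC GGT CAT GGG AGT ATG AAC GAT TGA CCA TGG CGT GAG TCC CAG CCT TAC CGC GAT — ATG at 37, stop TGA at 46 → 12 nt.
Frame +2: ATT AGG GAT GGC CTA AGA TAA ACG GTC ATG GGA GTA TGA ACG ATT GAC CAT GGC GTG AGT CCC AGC CTT ACC GCG ATC — ATG at 29, stop TGA at 38 → 12 nt.
Frame +3: TTA GGG ATG GCC TAA GAT AAA CGG TCA TGG GAG TAT GAA CGA TTG ACC ATG GCG TGA GTC CCA GCC TTA CCG CGA — ATG at 9, stop TAA at 15 → 9 nt; ATG at 51, stop TGA at 57 → 9 nt.
Frame -1: GAT CGC GGT AAG GCT GGG ACT CAC GCC ATG GTC AAT CGT TCA TAC TCC CAT GAC CGT TTA TCT TAG GCC ATC CCT AAT — ATG at 28, stop TAG at 64 → 39 nt.
Frame -2: ATC GCG GTA AGG CTG GGA CTC ACG CCA TGG TCA ATC GTT CAT ACT CCC ATG ACC GTT TAT CTT AGG CCA TCC CTA ATC — no ATG→stop ORF.
Frame -3: TCG CGG TAA GGC TGG GAC TCA CGC CAT GGT CAA TCG TTC ATA CTC CCA TGA CCG TTT ATC TTA GGC CAT CCC TAA — no ATG→stop ORF.
Longest: frame -1, positions 28–66, 39 nt = 13 codons = 12 aa. → 12 amino acids.

12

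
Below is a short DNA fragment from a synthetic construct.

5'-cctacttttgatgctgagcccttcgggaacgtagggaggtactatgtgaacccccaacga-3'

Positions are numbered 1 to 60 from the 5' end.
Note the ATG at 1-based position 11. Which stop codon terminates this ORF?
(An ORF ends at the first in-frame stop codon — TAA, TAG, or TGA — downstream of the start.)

TAG

Codons from position 11: ATG (11–13), CTG (14–16), AGC (17–19), CCT (20–22), TCG (23–25), GGA (26–28), ACG (29–31), TAG (32–34).
The first in-frame stop codon is TAG.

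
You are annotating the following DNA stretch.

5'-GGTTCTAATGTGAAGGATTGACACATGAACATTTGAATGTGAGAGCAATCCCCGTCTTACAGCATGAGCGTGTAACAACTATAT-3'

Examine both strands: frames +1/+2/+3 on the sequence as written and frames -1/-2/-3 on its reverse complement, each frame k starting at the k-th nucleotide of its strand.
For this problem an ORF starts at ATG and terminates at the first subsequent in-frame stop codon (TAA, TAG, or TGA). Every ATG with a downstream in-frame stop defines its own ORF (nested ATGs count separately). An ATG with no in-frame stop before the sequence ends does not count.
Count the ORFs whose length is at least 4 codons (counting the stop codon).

Reverse complement (5'→3'): ATATAGTTGTTACACGCTCATGCTGTAAGACGGGGATTGCTCTCACATTCAAATGTTCATGTGTCAATCCTTCACATTAGAACC
Frame +1: GGT TCT AAT GTG AAG GAT TGA CAC ATG AAC ATT TGA ATG TGA GAG CAA TCC CCG TCT TAC AGC ATG AGC GTG TAA CAA CTA TAT — ATG at 25, stop TGA at 34 → 12 nt; ATG at 37, stop TGA at 40 → 6 nt; ATG at 64, stop TAA at 73 → 12 nt.
Frame +2: GTT CTA ATG TGA AGG ATT GAC ACA TGA ACA TTT GAA TGT GAG AGC AAT CCC CGT CTT ACA GCA TGA GCG TGT AAC AAC TAT — ATG at 8, stop TGA at 11 → 6 nt.
Frame +3: TTC TAA TGT GAA GGA TTG ACA CAT GAA CAT TTG AAT GTG AGA GCA ATC CCC GTC TTA CAG CAT GAG CGT GTA ACA ACT ATA — no ATG→stop ORF.
Frame -1: ATA TAG TTG TTA CAC GCT CAT GCT GTA AGA CGG GGA TTG CTC TCA CAT TCA AAT GTT CAT GTG TCA ATC CTT CAC ATT AGA ACC — no ATG→stop ORF.
Frame -2: TAT AGT TGT TAC ACG CTC ATG CTG TAA GAC GGG GAT TGC TCT CAC ATT CAA ATG TTC ATG TGT CAA TCC TTC ACA TTA GAA — ATG at 20, stop TAA at 26 → 9 nt.
Frame -3: ATA GTT GTT ACA CGC TCA TGC TGT AAG ACG GGG ATT GCT CTC ACA TTC AAA TGT TCA TGT GTC AAT CCT TCA CAT TAG AAC — no ATG→stop ORF.
ORFs ≥ 4 codons: frame +1 25–36 (4 codons), frame +1 64–75 (4 codons). Count = 2.

2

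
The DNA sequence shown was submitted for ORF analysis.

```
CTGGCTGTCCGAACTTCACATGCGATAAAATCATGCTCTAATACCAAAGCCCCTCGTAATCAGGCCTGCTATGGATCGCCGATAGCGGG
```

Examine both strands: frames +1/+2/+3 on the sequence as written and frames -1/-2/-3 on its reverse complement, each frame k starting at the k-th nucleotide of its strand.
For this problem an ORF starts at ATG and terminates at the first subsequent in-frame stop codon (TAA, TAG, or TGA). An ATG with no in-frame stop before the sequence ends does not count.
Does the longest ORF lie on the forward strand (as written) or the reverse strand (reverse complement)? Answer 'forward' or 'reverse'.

forward

Reverse complement (5'→3'): CCCGCTATCGGCGATCCATAGCAGGCCTGATTACGAGGGGCTTTGGTATTAGAGCATGATTTTATCGCATGTGAAGTTCGGACAGCCAG
Frame +1: CTG GCT GTC CGA ACT TCA CAT GCG ATA AAA TCA TGC TCT AAT ACC AAA GCC CCT CGT AAT CAG GCC TGC TAT GGA TCG CCG ATA GCG — no ATG→stop ORF.
Frame +2: TGG CTG TCC GAA CTT CAC ATG CGA TAA AAT CAT GCT CTA ATA CCA AAG CCC CTC GTA ATC AGG CCT GCT ATG GAT CGC CGA TAG CGG — ATG at 20, stop TAA at 26 → 9 nt; ATG at 71, stop TAG at 83 → 15 nt.
Frame +3: GGC TGT CCG AAC TTC ACA TGC GAT AAA ATC ATG CTC TAA TAC CAA AGC CCC TCG TAA TCA GGC CTG CTA TGG ATC GCC GAT AGC GGG — ATG at 33, stop TAA at 39 → 9 nt.
Frame -1: CCC GCT ATC GGC GAT CCA TAG CAG GCC TGA TTA CGA GGG GCT TTG GTA TTA GAG CAT GAT TTT ATC GCA TGT GAA GTT CGG ACA GCC — no ATG→stop ORF.
Frame -2: CCG CTA TCG GCG ATC CAT AGC AGG CCT GAT TAC GAG GGG CTT TGG TAT TAG AGC ATG ATT TTA TCG CAT GTG AAG TTC GGA CAG CCA — no ATG→stop ORF.
Frame -3: CGC TAT CGG CGA TCC ATA GCA GGC CTG ATT ACG AGG GGC TTT GGT ATT AGA GCA TGA TTT TAT CGC ATG TGA AGT TCG GAC AGC CAG — ATG at 69, stop TGA at 72 → 6 nt.
Forward-strand max 15 nt; reverse-strand max 6 nt. The forward strand has the longer ORF.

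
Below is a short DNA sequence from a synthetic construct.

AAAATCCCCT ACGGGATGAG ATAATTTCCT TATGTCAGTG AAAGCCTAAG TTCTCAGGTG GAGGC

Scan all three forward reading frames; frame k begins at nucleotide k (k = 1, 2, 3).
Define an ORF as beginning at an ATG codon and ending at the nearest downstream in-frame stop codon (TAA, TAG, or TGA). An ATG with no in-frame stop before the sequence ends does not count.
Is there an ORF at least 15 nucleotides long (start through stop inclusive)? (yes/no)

yes

Frame 1: AAA ATC CCC TAC GGG ATG AGA TAA TTT CCT TAT GTC AGT GAA AGC CTA AGT TCT CAG GTG GAG — ATG at 16, stop TAA at 22 → 9 nt.
Frame 2: AAA TCC CCT ACG GGA TGA GAT AAT TTC CTT ATG TCA GTG AAA GCC TAA GTT CTC AGG TGG AGG — ATG at 32, stop TAA at 47 → 18 nt.
Frame 3: AAT CCC CTA CGG GAT GAG ATA ATT TCC TTA TGT CAG TGA AAG CCT AAG TTC TCA GGT GGA GGC — no ATG→stop ORF.
Frame 2 has an ORF of 18 nucleotides (positions 32–49) ≥ 15, so yes.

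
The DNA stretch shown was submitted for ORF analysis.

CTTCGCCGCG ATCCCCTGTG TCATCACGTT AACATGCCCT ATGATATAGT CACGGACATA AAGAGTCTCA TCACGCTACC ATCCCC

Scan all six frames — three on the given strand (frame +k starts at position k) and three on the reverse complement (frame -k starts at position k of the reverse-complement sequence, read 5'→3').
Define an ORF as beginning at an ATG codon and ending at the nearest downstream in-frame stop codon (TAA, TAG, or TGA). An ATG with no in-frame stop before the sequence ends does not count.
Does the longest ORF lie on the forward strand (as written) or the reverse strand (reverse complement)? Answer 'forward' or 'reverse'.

Reverse complement (5'→3'): GGGGATGGTAGCGTGATGAGACTCTTTATGTCCGTGACTATATCATAGGGCATGTTAACGTGATGACACAGGGGATCGCGGCGAAG
Frame +1: CTT CGC CGC GAT CCC CTG TGT CAT CAC GTT AAC ATG CCC TAT GAT ATA GTC ACG GAC ATA AAG AGT CTC ATC ACG CTA CCA TCC — no ATG→stop ORF.
Frame +2: TTC GCC GCG ATC CCC TGT GTC ATC ACG TTA ACA TGC CCT ATG ATA TAG TCA CGG ACA TAA AGA GTC TCA TCA CGC TAC CAT CCC — ATG at 41, stop TAG at 47 → 9 nt.
Frame +3: TCG CCG CGA TCC CCT GTG TCA TCA CGT TAA CAT GCC CTA TGA TAT AGT CAC GGA CAT AAA GAG TCT CAT CAC GCT ACC ATC CCC — no ATG→stop ORF.
Frame -1: GGG GAT GGT AGC GTG ATG AGA CTC TTT ATG TCC GTG ACT ATA TCA TAG GGC ATG TTA ACG TGA TGA CAC AGG GGA TCG CGG CGA — ATG at 16, stop TAG at 46 → 33 nt; ATG at 28, stop TAG at 46 → 21 nt; ATG at 52, stop TGA at 61 → 12 nt.
Frame -2: GGG ATG GTA GCG TGA TGA GAC TCT TTA TGT CCG TGA CTA TAT CAT AGG GCA TGT TAA CGT GAT GAC ACA GGG GAT CGC GGC GAA — ATG at 5, stop TGA at 14 → 12 nt.
Frame -3: GGA TGG TAG CGT GAT GAG ACT CTT TAT GTC CGT GAC TAT ATC ATA GGG CAT GTT AAC GTG ATG ACA CAG GGG ATC GCG GCG AAG — no ATG→stop ORF.
Forward-strand max 9 nt; reverse-strand max 33 nt. The reverse strand has the longer ORF.

reverse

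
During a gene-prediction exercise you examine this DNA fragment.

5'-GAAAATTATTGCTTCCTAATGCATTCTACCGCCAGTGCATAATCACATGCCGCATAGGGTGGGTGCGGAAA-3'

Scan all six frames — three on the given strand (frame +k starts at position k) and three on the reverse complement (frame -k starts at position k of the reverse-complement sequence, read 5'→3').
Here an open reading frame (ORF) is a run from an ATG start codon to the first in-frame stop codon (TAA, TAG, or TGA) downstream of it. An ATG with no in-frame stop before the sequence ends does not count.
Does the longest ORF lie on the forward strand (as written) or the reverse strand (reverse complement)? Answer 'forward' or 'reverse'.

Reverse complement (5'→3'): TTTCCGCACCCACCCTATGCGGCATGTGATTATGCACTGGCGGTAGAATGCATTAGGAAGCAATAATTTTC
Frame +1: GAA AAT TAT TGC TTC CTA ATG CAT TCT ACC GCC AGT GCA TAA TCA CAT GCC GCA TAG GGT GGG TGC GGA — ATG at 19, stop TAA at 40 → 24 nt.
Frame +2: AAA ATT ATT GCT TCC TAA TGC ATT CTA CCG CCA GTG CAT AAT CAC ATG CCG CAT AGG GTG GGT GCG GAA — no ATG→stop ORF.
Frame +3: AAA TTA TTG CTT CCT AAT GCA TTC TAC CGC CAG TGC ATA ATC ACA TGC CGC ATA GGG TGG GTG CGG AAA — no ATG→stop ORF.
Frame -1: TTT CCG CAC CCA CCC TAT GCG GCA TGT GAT TAT GCA CTG GCG GTA GAA TGC ATT AGG AAG CAA TAA TTT — no ATG→stop ORF.
Frame -2: TTC CGC ACC CAC CCT ATG CGG CAT GTG ATT ATG CAC TGG CGG TAG AAT GCA TTA GGA AGC AAT AAT TTT — ATG at 17, stop TAG at 44 → 30 nt; ATG at 32, stop TAG at 44 → 15 nt.
Frame -3: TCC GCA CCC ACC CTA TGC GGC ATG TGA TTA TGC ACT GGC GGT AGA ATG CAT TAG GAA GCA ATA ATT TTC — ATG at 24, stop TGA at 27 → 6 nt; ATG at 48, stop TAG at 54 → 9 nt.
Forward-strand max 24 nt; reverse-strand max 30 nt. The reverse strand has the longer ORF.

reverse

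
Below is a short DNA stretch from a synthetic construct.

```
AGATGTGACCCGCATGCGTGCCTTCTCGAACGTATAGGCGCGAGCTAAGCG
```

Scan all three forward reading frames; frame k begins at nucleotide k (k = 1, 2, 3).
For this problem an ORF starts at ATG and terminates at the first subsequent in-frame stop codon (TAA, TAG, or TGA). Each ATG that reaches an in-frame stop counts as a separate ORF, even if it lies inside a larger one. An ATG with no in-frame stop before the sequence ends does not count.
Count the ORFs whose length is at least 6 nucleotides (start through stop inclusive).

2

Frame 1: AGA TGT GAC CCG CAT GCG TGC CTT CTC GAA CGT ATA GGC GCG AGC TAA GCG — no ATG→stop ORF.
Frame 2: GAT GTG ACC CGC ATG CGT GCC TTC TCG AAC GTA TAG GCG CGA GCT AAG — ATG at 14, stop TAG at 35 → 24 nt.
Frame 3: ATG TGA CCC GCA TGC GTG CCT TCT CGA ACG TAT AGG CGC GAG CTA AGC — ATG at 3, stop TGA at 6 → 6 nt.
ORFs ≥ 6 nucleotides: frame 2 14–37 (24 nucleotides), frame 3 3–8 (6 nucleotides). Count = 2.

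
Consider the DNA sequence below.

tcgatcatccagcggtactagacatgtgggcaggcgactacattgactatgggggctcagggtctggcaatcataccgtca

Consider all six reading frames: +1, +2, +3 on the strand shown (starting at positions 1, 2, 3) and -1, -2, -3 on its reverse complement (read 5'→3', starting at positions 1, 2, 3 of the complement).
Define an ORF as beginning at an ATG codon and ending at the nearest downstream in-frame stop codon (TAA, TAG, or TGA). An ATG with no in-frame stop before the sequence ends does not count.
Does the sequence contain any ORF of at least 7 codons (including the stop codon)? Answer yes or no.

Reverse complement (5'→3'): TGACGGTATGATTGCCAGACCCTGAGCCCCCATAGTCAATGTAGTCGCCTGCCCACATGTCTAGTACCGCTGGATGATCGA
Frame +1: TCG ATC ATC CAG CGG TAC TAG ACA TGT GGG CAG GCG ACT ACA TTG ACT ATG GGG GCT CAG GGT CTG GCA ATC ATA CCG TCA — no ATG→stop ORF.
Frame +2: CGA TCA TCC AGC GGT ACT AGA CAT GTG GGC AGG CGA CTA CAT TGA CTA TGG GGG CTC AGG GTC TGG CAA TCA TAC CGT — no ATG→stop ORF.
Frame +3: GAT CAT CCA GCG GTA CTA GAC ATG TGG GCA GGC GAC TAC ATT GAC TAT GGG GGC TCA GGG TCT GGC AAT CAT ACC GTC — no ATG→stop ORF.
Frame -1: TGA CGG TAT GAT TGC CAG ACC CTG AGC CCC CAT AGT CAA TGT AGT CGC CTG CCC ACA TGT CTA GTA CCG CTG GAT GAT CGA — no ATG→stop ORF.
Frame -2: GAC GGT ATG ATT GCC AGA CCC TGA GCC CCC ATA GTC AAT GTA GTC GCC TGC CCA CAT GTC TAG TAC CGC TGG ATG ATC — ATG at 8, stop TGA at 23 → 18 nt.
Frame -3: ACG GTA TGA TTG CCA GAC CCT GAG CCC CCA TAG TCA ATG TAG TCG CCT GCC CAC ATG TCT AGT ACC GCT GGA TGA TCG — ATG at 39, stop TAG at 42 → 6 nt; ATG at 57, stop TGA at 75 → 21 nt.
Frame -3 has an ORF of 7 codons (positions 57–77) ≥ 7, so yes.

yes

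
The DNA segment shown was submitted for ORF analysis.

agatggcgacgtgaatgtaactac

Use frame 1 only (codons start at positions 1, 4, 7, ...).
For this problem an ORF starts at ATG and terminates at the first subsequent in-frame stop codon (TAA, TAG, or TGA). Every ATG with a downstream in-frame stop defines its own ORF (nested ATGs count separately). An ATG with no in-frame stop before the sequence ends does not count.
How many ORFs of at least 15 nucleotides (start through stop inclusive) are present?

0

Frame 1: AGA TGG CGA CGT GAA TGT AAC TAC — no ATG→stop ORF.
No ORF reaches 15 nucleotides. Count = 0.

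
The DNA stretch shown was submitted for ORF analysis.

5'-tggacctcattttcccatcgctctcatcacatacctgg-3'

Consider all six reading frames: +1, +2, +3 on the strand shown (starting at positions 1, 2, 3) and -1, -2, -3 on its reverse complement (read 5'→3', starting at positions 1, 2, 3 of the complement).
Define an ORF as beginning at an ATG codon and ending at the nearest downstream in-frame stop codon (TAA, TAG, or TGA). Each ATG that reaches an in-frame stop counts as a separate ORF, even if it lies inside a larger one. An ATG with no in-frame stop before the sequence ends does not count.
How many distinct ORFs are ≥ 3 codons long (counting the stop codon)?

2

Reverse complement (5'→3'): CCAGGTATGTGATGAGAGCGATGGGAAAATGAGGTCCA
Frame +1: TGG ACC TCA TTT TCC CAT CGC TCT CAT CAC ATA CCT — no ATG→stop ORF.
Frame +2: GGA CCT CAT TTT CCC ATC GCT CTC ATC ACA TAC CTG — no ATG→stop ORF.
Frame +3: GAC CTC ATT TTC CCA TCG CTC TCA TCA CAT ACC TGG — no ATG→stop ORF.
Frame -1: CCA GGT ATG TGA TGA GAG CGA TGG GAA AAT GAG GTC — ATG at 7, stop TGA at 10 → 6 nt.
Frame -2: CAG GTA TGT GAT GAG AGC GAT GGG AAA ATG AGG TCC — no ATG→stop ORF.
Frame -3: AGG TAT GTG ATG AGA GCG ATG GGA AAA TGA GGT CCA — ATG at 12, stop TGA at 30 → 21 nt; ATG at 21, stop TGA at 30 → 12 nt.
ORFs ≥ 3 codons: frame -3 12–32 (7 codons), frame -3 21–32 (4 codons). Count = 2.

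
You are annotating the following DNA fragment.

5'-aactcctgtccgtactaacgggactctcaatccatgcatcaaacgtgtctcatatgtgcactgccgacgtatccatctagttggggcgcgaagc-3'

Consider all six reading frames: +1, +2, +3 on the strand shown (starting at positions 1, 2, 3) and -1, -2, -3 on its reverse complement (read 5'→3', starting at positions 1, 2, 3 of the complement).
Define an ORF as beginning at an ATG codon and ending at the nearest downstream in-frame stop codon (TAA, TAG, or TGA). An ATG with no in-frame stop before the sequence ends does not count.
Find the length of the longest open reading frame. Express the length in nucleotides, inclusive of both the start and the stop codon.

27

Reverse complement (5'→3'): GCTTCGCGCCCCAACTAGATGGATACGTCGGCAGTGCACATATGAGACACGTTTGATGCATGGATTGAGAGTCCCGTTAGTACGGACAGGAGTT
Frame +1: AAC TCC TGT CCG TAC TAA CGG GAC TCT CAA TCC ATG CAT CAA ACG TGT CTC ATA TGT GCA CTG CCG ACG TAT CCA TCT AGT TGG GGC GCG AAG — no ATG→stop ORF.
Frame +2: ACT CCT GTC CGT ACT AAC GGG ACT CTC AAT CCA TGC ATC AAA CGT GTC TCA TAT GTG CAC TGC CGA CGT ATC CAT CTA GTT GGG GCG CGA AGC — no ATG→stop ORF.
Frame +3: CTC CTG TCC GTA CTA ACG GGA CTC TCA ATC CAT GCA TCA AAC GTG TCT CAT ATG TGC ACT GCC GAC GTA TCC ATC TAG TTG GGG CGC GAA — ATG at 54, stop TAG at 78 → 27 nt.
Frame -1: GCT TCG CGC CCC AAC TAG ATG GAT ACG TCG GCA GTG CAC ATA TGA GAC ACG TTT GAT GCA TGG ATT GAG AGT CCC GTT AGT ACG GAC AGG AGT — ATG at 19, stop TGA at 43 → 27 nt.
Frame -2: CTT CGC GCC CCA ACT AGA TGG ATA CGT CGG CAG TGC ACA TAT GAG ACA CGT TTG ATG CAT GGA TTG AGA GTC CCG TTA GTA CGG ACA GGA GTT — no ATG→stop ORF.
Frame -3: TTC GCG CCC CAA CTA GAT GGA TAC GTC GGC AGT GCA CAT ATG AGA CAC GTT TGA TGC ATG GAT TGA GAG TCC CGT TAG TAC GGA CAG GAG — ATG at 42, stop TGA at 54 → 15 nt; ATG at 60, stop TGA at 66 → 9 nt.
Longest: frame +3, positions 54–80, 27 nt = 9 codons = 8 aa. → 27 nucleotides.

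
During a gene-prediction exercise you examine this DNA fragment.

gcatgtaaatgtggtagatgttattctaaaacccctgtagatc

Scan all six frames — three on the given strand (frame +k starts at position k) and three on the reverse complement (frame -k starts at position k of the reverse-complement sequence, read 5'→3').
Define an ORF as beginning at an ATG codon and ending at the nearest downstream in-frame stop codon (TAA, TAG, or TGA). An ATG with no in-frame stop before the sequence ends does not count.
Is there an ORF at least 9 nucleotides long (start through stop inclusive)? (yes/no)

Reverse complement (5'→3'): GATCTACAGGGGTTTTAGAATAACATCTACCACATTTACATGC
Frame +1: GCA TGT AAA TGT GGT AGA TGT TAT TCT AAA ACC CCT GTA GAT — no ATG→stop ORF.
Frame +2: CAT GTA AAT GTG GTA GAT GTT ATT CTA AAA CCC CTG TAG ATC — no ATG→stop ORF.
Frame +3: ATG TAA ATG TGG TAG ATG TTA TTC TAA AAC CCC TGT AGA — ATG at 3, stop TAA at 6 → 6 nt; ATG at 9, stop TAG at 15 → 9 nt; ATG at 18, stop TAA at 27 → 12 nt.
Frame -1: GAT CTA CAG GGG TTT TAG AAT AAC ATC TAC CAC ATT TAC ATG — no ATG→stop ORF.
Frame -2: ATC TAC AGG GGT TTT AGA ATA ACA TCT ACC ACA TTT ACA TGC — no ATG→stop ORF.
Frame -3: TCT ACA GGG GTT TTA GAA TAA CAT CTA CCA CAT TTA CAT — no ATG→stop ORF.
Frame +3 has an ORF of 9 nucleotides (positions 9–17) ≥ 9, so yes.

yes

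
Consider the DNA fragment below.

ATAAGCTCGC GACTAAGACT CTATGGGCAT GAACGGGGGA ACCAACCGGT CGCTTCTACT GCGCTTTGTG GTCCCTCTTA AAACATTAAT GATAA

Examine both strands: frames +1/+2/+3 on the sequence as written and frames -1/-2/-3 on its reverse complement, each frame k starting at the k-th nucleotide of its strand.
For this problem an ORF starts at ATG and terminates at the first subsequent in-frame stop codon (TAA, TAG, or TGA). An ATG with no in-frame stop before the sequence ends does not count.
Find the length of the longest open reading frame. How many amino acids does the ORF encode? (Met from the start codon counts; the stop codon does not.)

Reverse complement (5'→3'): TTATCATTAATGTTTTAAGAGGGACCACAAAGCGCAGTAGAAGCGACCGGTTGGTTCCCCCGTTCATGCCCATAGAGTCTTAGTCGCGAGCTTAT
Frame +1: ATA AGC TCG CGA CTA AGA CTC TAT GGG CAT GAA CGG GGG AAC CAA CCG GTC GCT TCT ACT GCG CTT TGT GGT CCC TCT TAA AAC ATT AAT GAT — no ATG→stop ORF.
Frame +2: TAA GCT CGC GAC TAA GAC TCT ATG GGC ATG AAC GGG GGA ACC AAC CGG TCG CTT CTA CTG CGC TTT GTG GTC CCT CTT AAA ACA TTA ATG ATA — no ATG→stop ORF.
Frame +3: AAG CTC GCG ACT AAG ACT CTA TGG GCA TGA ACG GGG GAA CCA ACC GGT CGC TTC TAC TGC GCT TTG TGG TCC CTC TTA AAA CAT TAA TGA TAA — no ATG→stop ORF.
Frame -1: TTA TCA TTA ATG TTT TAA GAG GGA CCA CAA AGC GCA GTA GAA GCG ACC GGT TGG TTC CCC CGT TCA TGC CCA TAG AGT CTT AGT CGC GAG CTT — ATG at 10, stop TAA at 16 → 9 nt.
Frame -2: TAT CAT TAA TGT TTT AAG AGG GAC CAC AAA GCG CAG TAG AAG CGA CCG GTT GGT TCC CCC GTT CAT GCC CAT AGA GTC TTA GTC GCG AGC TTA — no ATG→stop ORF.
Frame -3: ATC ATT AAT GTT TTA AGA GGG ACC ACA AAG CGC AGT AGA AGC GAC CGG TTG GTT CCC CCG TTC ATG CCC ATA GAG TCT TAG TCG CGA GCT TAT — ATG at 66, stop TAG at 81 → 18 nt.
Longest: frame -3, positions 66–83, 18 nt = 6 codons = 5 aa. → 5 amino acids.

5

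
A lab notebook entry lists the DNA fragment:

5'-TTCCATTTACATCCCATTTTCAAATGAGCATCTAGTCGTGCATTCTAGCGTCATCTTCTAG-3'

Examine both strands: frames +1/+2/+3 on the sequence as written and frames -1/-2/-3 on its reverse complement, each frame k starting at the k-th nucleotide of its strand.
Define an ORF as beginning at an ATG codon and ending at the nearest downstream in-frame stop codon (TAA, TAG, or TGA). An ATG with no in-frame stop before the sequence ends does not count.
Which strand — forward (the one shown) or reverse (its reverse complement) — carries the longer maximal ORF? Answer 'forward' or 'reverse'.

Reverse complement (5'→3'): CTAGAAGATGACGCTAGAATGCACGACTAGATGCTCATTTGAAAATGGGATGTAAATGGAA
Frame +1: TTC CAT TTA CAT CCC ATT TTC AAA TGA GCA TCT AGT CGT GCA TTC TAG CGT CAT CTT CTA — no ATG→stop ORF.
Frame +2: TCC ATT TAC ATC CCA TTT TCA AAT GAG CAT CTA GTC GTG CAT TCT AGC GTC ATC TTC TAG — no ATG→stop ORF.
Frame +3: CCA TTT ACA TCC CAT TTT CAA ATG AGC ATC TAG TCG TGC ATT CTA GCG TCA TCT TCT — ATG at 24, stop TAG at 33 → 12 nt.
Frame -1: CTA GAA GAT GAC GCT AGA ATG CAC GAC TAG ATG CTC ATT TGA AAA TGG GAT GTA AAT GGA — ATG at 19, stop TAG at 28 → 12 nt; ATG at 31, stop TGA at 40 → 12 nt.
Frame -2: TAG AAG ATG ACG CTA GAA TGC ACG ACT AGA TGC TCA TTT GAA AAT GGG ATG TAA ATG GAA — ATG at 8, stop TAA at 53 → 48 nt; ATG at 50, stop TAA at 53 → 6 nt.
Frame -3: AGA AGA TGA CGC TAG AAT GCA CGA CTA GAT GCT CAT TTG AAA ATG GGA TGT AAA TGG — no ATG→stop ORF.
Forward-strand max 12 nt; reverse-strand max 48 nt. The reverse strand has the longer ORF.

reverse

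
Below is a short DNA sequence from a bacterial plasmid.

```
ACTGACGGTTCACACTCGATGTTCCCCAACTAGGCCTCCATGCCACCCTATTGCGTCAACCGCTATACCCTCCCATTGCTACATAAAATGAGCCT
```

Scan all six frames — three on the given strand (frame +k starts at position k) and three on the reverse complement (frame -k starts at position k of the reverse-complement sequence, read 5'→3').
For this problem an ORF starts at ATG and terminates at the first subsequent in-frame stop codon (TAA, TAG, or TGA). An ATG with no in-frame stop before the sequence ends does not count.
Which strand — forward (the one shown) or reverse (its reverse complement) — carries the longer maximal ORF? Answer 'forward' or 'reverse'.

Reverse complement (5'→3'): AGGCTCATTTTATGTAGCAATGGGAGGGTATAGCGGTTGACGCAATAGGGTGGCATGGAGGCCTAGTTGGGGAACATCGAGTGTGAACCGTCAGT
Frame +1: ACT GAC GGT TCA CAC TCG ATG TTC CCC AAC TAG GCC TCC ATG CCA CCC TAT TGC GTC AAC CGC TAT ACC CTC CCA TTG CTA CAT AAA ATG AGC — ATG at 19, stop TAG at 31 → 15 nt.
Frame +2: CTG ACG GTT CAC ACT CGA TGT TCC CCA ACT AGG CCT CCA TGC CAC CCT ATT GCG TCA ACC GCT ATA CCC TCC CAT TGC TAC ATA AAA TGA GCC — no ATG→stop ORF.
Frame +3: TGA CGG TTC ACA CTC GAT GTT CCC CAA CTA GGC CTC CAT GCC ACC CTA TTG CGT CAA CCG CTA TAC CCT CCC ATT GCT ACA TAA AAT GAG CCT — no ATG→stop ORF.
Frame -1: AGG CTC ATT TTA TGT AGC AAT GGG AGG GTA TAG CGG TTG ACG CAA TAG GGT GGC ATG GAG GCC TAG TTG GGG AAC ATC GAG TGT GAA CCG TCA — ATG at 55, stop TAG at 64 → 12 nt.
Frame -2: GGC TCA TTT TAT GTA GCA ATG GGA GGG TAT AGC GGT TGA CGC AAT AGG GTG GCA TGG AGG CCT AGT TGG GGA ACA TCG AGT GTG AAC CGT CAG — ATG at 20, stop TGA at 38 → 21 nt.
Frame -3: GCT CAT TTT ATG TAG CAA TGG GAG GGT ATA GCG GTT GAC GCA ATA GGG TGG CAT GGA GGC CTA GTT GGG GAA CAT CGA GTG TGA ACC GTC AGT — ATG at 12, stop TAG at 15 → 6 nt.
Forward-strand max 15 nt; reverse-strand max 21 nt. The reverse strand has the longer ORF.

reverse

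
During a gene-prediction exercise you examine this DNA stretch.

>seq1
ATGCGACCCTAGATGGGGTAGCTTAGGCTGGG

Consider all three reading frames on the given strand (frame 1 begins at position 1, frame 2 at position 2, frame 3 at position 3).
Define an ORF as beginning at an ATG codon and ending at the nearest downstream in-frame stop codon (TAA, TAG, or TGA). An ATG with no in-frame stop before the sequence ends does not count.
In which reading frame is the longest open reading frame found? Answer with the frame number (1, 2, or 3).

1

Frame 1: ATG CGA CCC TAG ATG GGG TAG CTT AGG CTG — ATG at 1, stop TAG at 10 → 12 nt; ATG at 13, stop TAG at 19 → 9 nt.
Frame 2: TGC GAC CCT AGA TGG GGT AGC TTA GGC TGG — no ATG→stop ORF.
Frame 3: GCG ACC CTA GAT GGG GTA GCT TAG GCT GGG — no ATG→stop ORF.
Longest ORF is 12 nt in frame 1 (positions 1–12).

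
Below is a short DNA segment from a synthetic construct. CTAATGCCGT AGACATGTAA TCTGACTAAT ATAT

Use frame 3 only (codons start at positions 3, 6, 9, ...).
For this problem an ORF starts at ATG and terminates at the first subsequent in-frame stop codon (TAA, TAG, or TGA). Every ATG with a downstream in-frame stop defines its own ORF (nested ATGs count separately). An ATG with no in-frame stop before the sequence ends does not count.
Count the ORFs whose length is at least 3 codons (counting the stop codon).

0

Frame 3: AAT GCC GTA GAC ATG TAA TCT GAC TAA TAT — ATG at 15, stop TAA at 18 → 6 nt.
No ORF reaches 3 codons. Count = 0.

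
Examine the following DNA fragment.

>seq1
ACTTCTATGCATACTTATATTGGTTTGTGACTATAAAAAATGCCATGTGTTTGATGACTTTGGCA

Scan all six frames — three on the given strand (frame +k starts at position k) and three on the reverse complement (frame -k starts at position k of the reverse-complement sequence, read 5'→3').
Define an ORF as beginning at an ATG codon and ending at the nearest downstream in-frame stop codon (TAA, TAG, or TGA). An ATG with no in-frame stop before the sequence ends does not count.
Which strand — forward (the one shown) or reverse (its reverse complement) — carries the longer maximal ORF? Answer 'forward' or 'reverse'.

reverse

Reverse complement (5'→3'): TGCCAAAGTCATCAAACACATGGCATTTTTTATAGTCACAAACCAATATAAGTATGCATAGAAGT
Frame +1: ACT TCT ATG CAT ACT TAT ATT GGT TTG TGA CTA TAA AAA ATG CCA TGT GTT TGA TGA CTT TGG — ATG at 7, stop TGA at 28 → 24 nt; ATG at 40, stop TGA at 52 → 15 nt.
Frame +2: CTT CTA TGC ATA CTT ATA TTG GTT TGT GAC TAT AAA AAA TGC CAT GTG TTT GAT GAC TTT GGC — no ATG→stop ORF.
Frame +3: TTC TAT GCA TAC TTA TAT TGG TTT GTG ACT ATA AAA AAT GCC ATG TGT TTG ATG ACT TTG GCA — no ATG→stop ORF.
Frame -1: TGC CAA AGT CAT CAA ACA CAT GGC ATT TTT TAT AGT CAC AAA CCA ATA TAA GTA TGC ATA GAA — no ATG→stop ORF.
Frame -2: GCC AAA GTC ATC AAA CAC ATG GCA TTT TTT ATA GTC ACA AAC CAA TAT AAG TAT GCA TAG AAG — ATG at 20, stop TAG at 59 → 42 nt.
Frame -3: CCA AAG TCA TCA AAC ACA TGG CAT TTT TTA TAG TCA CAA ACC AAT ATA AGT ATG CAT AGA AGT — no ATG→stop ORF.
Forward-strand max 24 nt; reverse-strand max 42 nt. The reverse strand has the longer ORF.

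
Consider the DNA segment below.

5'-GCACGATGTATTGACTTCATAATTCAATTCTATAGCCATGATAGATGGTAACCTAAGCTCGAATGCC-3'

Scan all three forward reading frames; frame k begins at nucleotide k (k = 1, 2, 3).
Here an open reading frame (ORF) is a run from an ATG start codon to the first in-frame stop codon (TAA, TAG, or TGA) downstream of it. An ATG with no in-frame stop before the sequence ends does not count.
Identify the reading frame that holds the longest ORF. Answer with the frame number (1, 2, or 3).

3

Frame 1: GCA CGA TGT ATT GAC TTC ATA ATT CAA TTC TAT AGC CAT GAT AGA TGG TAA CCT AAG CTC GAA TGC — no ATG→stop ORF.
Frame 2: CAC GAT GTA TTG ACT TCA TAA TTC AAT TCT ATA GCC ATG ATA GAT GGT AAC CTA AGC TCG AAT GCC — no ATG→stop ORF.
Frame 3: ACG ATG TAT TGA CTT CAT AAT TCA ATT CTA TAG CCA TGA TAG ATG GTA ACC TAA GCT CGA ATG — ATG at 6, stop TGA at 12 → 9 nt; ATG at 45, stop TAA at 54 → 12 nt.
Longest ORF is 12 nt in frame 3 (positions 45–56).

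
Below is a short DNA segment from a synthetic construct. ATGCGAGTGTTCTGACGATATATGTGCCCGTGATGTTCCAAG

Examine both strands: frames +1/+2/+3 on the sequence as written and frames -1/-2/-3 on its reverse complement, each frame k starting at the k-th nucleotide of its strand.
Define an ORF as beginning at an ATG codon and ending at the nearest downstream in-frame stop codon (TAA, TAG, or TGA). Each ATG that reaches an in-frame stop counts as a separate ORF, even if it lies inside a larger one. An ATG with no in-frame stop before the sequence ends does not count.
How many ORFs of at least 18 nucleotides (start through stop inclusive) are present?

Reverse complement (5'→3'): CTTGGAACATCACGGGCACATATATCGTCAGAACACTCGCAT
Frame +1: ATG CGA GTG TTC TGA CGA TAT ATG TGC CCG TGA TGT TCC AAG — ATG at 1, stop TGA at 13 → 15 nt; ATG at 22, stop TGA at 31 → 12 nt.
Frame +2: TGC GAG TGT TCT GAC GAT ATA TGT GCC CGT GAT GTT CCA — no ATG→stop ORF.
Frame +3: GCG AGT GTT CTG ACG ATA TAT GTG CCC GTG ATG TTC CAA — no ATG→stop ORF.
Frame -1: CTT GGA ACA TCA CGG GCA CAT ATA TCG TCA GAA CAC TCG CAT — no ATG→stop ORF.
Frame -2: TTG GAA CAT CAC GGG CAC ATA TAT CGT CAG AAC ACT CGC — no ATG→stop ORF.
Frame -3: TGG AAC ATC ACG GGC ACA TAT ATC GTC AGA ACA CTC GCA — no ATG→stop ORF.
No ORF reaches 18 nucleotides. Count = 0.

0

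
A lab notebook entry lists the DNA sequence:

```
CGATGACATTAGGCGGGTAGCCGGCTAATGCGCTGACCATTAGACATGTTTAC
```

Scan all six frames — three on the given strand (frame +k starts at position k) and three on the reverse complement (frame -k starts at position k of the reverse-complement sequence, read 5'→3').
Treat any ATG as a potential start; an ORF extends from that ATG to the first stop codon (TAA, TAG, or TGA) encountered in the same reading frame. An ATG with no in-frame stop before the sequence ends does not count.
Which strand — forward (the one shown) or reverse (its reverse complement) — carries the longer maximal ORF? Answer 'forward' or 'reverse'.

reverse

Reverse complement (5'→3'): GTAAACATGTCTAATGGTCAGCGCATTAGCCGGCTACCCGCCTAATGTCATCG
Frame +1: CGA TGA CAT TAG GCG GGT AGC CGG CTA ATG CGC TGA CCA TTA GAC ATG TTT — ATG at 28, stop TGA at 34 → 9 nt.
Frame +2: GAT GAC ATT AGG CGG GTA GCC GGC TAA TGC GCT GAC CAT TAG ACA TGT TTA — no ATG→stop ORF.
Frame +3: ATG ACA TTA GGC GGG TAG CCG GCT AAT GCG CTG ACC ATT AGA CAT GTT TAC — ATG at 3, stop TAG at 18 → 18 nt.
Frame -1: GTA AAC ATG TCT AAT GGT CAG CGC ATT AGC CGG CTA CCC GCC TAA TGT CAT — ATG at 7, stop TAA at 43 → 39 nt.
Frame -2: TAA ACA TGT CTA ATG GTC AGC GCA TTA GCC GGC TAC CCG CCT AAT GTC ATC — no ATG→stop ORF.
Frame -3: AAA CAT GTC TAA TGG TCA GCG CAT TAG CCG GCT ACC CGC CTA ATG TCA TCG — no ATG→stop ORF.
Forward-strand max 18 nt; reverse-strand max 39 nt. The reverse strand has the longer ORF.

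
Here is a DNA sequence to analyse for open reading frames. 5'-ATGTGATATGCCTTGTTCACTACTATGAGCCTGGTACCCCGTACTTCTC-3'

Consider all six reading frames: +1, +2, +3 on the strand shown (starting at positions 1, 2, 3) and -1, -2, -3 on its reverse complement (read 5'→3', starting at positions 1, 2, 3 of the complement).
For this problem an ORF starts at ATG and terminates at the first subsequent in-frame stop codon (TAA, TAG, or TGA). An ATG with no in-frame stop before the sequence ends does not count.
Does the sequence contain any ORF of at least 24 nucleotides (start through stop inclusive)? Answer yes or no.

Reverse complement (5'→3'): GAGAAGTACGGGGTACCAGGCTCATAGTAGTGAACAAGGCATATCACAT
Frame +1: ATG TGA TAT GCC TTG TTC ACT ACT ATG AGC CTG GTA CCC CGT ACT TCT — ATG at 1, stop TGA at 4 → 6 nt.
Frame +2: TGT GAT ATG CCT TGT TCA CTA CTA TGA GCC TGG TAC CCC GTA CTT CTC — ATG at 8, stop TGA at 26 → 21 nt.
Frame +3: GTG ATA TGC CTT GTT CAC TAC TAT GAG CCT GGT ACC CCG TAC TTC — no ATG→stop ORF.
Frame -1: GAG AAG TAC GGG GTA CCA GGC TCA TAG TAG TGA ACA AGG CAT ATC ACA — no ATG→stop ORF.
Frame -2: AGA AGT ACG GGG TAC CAG GCT CAT AGT AGT GAA CAA GGC ATA TCA CAT — no ATG→stop ORF.
Frame -3: GAA GTA CGG GGT ACC AGG CTC ATA GTA GTG AAC AAG GCA TAT CAC — no ATG→stop ORF.
Largest ORF found is 21 nucleotides < 24, so no.

no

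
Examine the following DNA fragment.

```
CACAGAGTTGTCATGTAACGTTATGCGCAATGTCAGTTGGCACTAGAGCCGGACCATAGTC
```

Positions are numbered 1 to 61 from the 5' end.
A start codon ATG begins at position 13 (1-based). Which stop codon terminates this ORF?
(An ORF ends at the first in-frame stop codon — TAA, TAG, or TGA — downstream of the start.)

Codons from position 13: ATG (13–15), TAA (16–18).
The first in-frame stop codon is TAA.

TAA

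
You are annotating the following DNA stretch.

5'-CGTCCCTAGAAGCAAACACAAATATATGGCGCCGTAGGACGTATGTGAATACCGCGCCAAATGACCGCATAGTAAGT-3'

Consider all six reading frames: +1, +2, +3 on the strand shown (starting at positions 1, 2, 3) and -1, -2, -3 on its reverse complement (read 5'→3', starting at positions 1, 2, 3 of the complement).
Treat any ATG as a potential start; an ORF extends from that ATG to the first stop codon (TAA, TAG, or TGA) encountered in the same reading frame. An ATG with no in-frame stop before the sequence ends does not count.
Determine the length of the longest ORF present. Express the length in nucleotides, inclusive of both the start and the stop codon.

12

Reverse complement (5'→3'): ACTTACTATGCGGTCATTTGGCGCGGTATTCACATACGTCCTACGGCGCCATATATTTGTGTTTGCTTCTAGGGACG
Frame +1: CGT CCC TAG AAG CAA ACA CAA ATA TAT GGC GCC GTA GGA CGT ATG TGA ATA CCG CGC CAA ATG ACC GCA TAG TAA — ATG at 43, stop TGA at 46 → 6 nt; ATG at 61, stop TAG at 70 → 12 nt.
Frame +2: GTC CCT AGA AGC AAA CAC AAA TAT ATG GCG CCG TAG GAC GTA TGT GAA TAC CGC GCC AAA TGA CCG CAT AGT AAG — ATG at 26, stop TAG at 35 → 12 nt.
Frame +3: TCC CTA GAA GCA AAC ACA AAT ATA TGG CGC CGT AGG ACG TAT GTG AAT ACC GCG CCA AAT GAC CGC ATA GTA AGT — no ATG→stop ORF.
Frame -1: ACT TAC TAT GCG GTC ATT TGG CGC GGT ATT CAC ATA CGT CCT ACG GCG CCA TAT ATT TGT GTT TGC TTC TAG GGA — no ATG→stop ORF.
Frame -2: CTT ACT ATG CGG TCA TTT GGC GCG GTA TTC ACA TAC GTC CTA CGG CGC CAT ATA TTT GTG TTT GCT TCT AGG GAC — no ATG→stop ORF.
Frame -3: TTA CTA TGC GGT CAT TTG GCG CGG TAT TCA CAT ACG TCC TAC GGC GCC ATA TAT TTG TGT TTG CTT CTA GGG ACG — no ATG→stop ORF.
Longest: frame +1, positions 61–72, 12 nt = 4 codons = 3 aa. → 12 nucleotides.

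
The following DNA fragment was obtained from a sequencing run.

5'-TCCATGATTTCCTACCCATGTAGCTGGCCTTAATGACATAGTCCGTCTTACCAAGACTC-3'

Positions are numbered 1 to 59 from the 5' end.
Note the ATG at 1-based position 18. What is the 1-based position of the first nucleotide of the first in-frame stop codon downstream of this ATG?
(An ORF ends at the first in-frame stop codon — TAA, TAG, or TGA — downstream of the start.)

21

Codons from position 18: ATG (18–20), TAG (21–23).
TAG is a stop codon; it begins at position 21.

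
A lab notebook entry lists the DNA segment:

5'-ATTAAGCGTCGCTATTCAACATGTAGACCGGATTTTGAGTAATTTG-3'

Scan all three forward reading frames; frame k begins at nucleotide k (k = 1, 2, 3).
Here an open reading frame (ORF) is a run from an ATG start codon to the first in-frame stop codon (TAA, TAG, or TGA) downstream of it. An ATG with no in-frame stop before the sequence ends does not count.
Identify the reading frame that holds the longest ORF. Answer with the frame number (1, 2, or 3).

Frame 1: ATT AAG CGT CGC TAT TCA ACA TGT AGA CCG GAT TTT GAG TAA TTT — no ATG→stop ORF.
Frame 2: TTA AGC GTC GCT ATT CAA CAT GTA GAC CGG ATT TTG AGT AAT TTG — no ATG→stop ORF.
Frame 3: TAA GCG TCG CTA TTC AAC ATG TAG ACC GGA TTT TGA GTA ATT — ATG at 21, stop TAG at 24 → 6 nt.
Longest ORF is 6 nt in frame 3 (positions 21–26).

3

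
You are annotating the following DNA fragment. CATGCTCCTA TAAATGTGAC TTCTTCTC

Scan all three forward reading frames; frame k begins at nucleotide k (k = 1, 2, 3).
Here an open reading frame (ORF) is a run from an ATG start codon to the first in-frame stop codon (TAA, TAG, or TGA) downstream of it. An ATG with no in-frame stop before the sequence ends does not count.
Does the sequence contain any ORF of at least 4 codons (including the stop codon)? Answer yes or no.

Frame 1: CAT GCT CCT ATA AAT GTG ACT TCT TCT — no ATG→stop ORF.
Frame 2: ATG CTC CTA TAA ATG TGA CTT CTT CTC — ATG at 2, stop TAA at 11 → 12 nt; ATG at 14, stop TGA at 17 → 6 nt.
Frame 3: TGC TCC TAT AAA TGT GAC TTC TTC — no ATG→stop ORF.
Frame 2 has an ORF of 4 codons (positions 2–13) ≥ 4, so yes.

yes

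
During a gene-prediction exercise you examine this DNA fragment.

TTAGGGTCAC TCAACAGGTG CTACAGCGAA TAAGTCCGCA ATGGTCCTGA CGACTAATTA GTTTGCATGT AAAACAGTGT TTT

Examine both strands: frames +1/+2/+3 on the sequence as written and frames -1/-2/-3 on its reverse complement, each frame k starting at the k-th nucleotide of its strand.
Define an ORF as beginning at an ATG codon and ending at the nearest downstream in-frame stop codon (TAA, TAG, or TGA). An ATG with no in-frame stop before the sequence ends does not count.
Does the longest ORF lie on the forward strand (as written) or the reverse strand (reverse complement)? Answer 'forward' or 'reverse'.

forward

Reverse complement (5'→3'): AAAACACTGTTTTACATGCAAACTAATTAGTCGTCAGGACCATTGCGGACTTATTCGCTGTAGCACCTGTTGAGTGACCCTAA
Frame +1: TTA GGG TCA CTC AAC AGG TGC TAC AGC GAA TAA GTC CGC AAT GGT CCT GAC GAC TAA TTA GTT TGC ATG TAA AAC AGT GTT — ATG at 67, stop TAA at 70 → 6 nt.
Frame +2: TAG GGT CAC TCA ACA GGT GCT ACA GCG AAT AAG TCC GCA ATG GTC CTG ACG ACT AAT TAG TTT GCA TGT AAA ACA GTG TTT — ATG at 41, stop TAG at 59 → 21 nt.
Frame +3: AGG GTC ACT CAA CAG GTG CTA CAG CGA ATA AGT CCG CAA TGG TCC TGA CGA CTA ATT AGT TTG CAT GTA AAA CAG TGT TTT — no ATG→stop ORF.
Frame -1: AAA ACA CTG TTT TAC ATG CAA ACT AAT TAG TCG TCA GGA CCA TTG CGG ACT TAT TCG CTG TAG CAC CTG TTG AGT GAC CCT — ATG at 16, stop TAG at 28 → 15 nt.
Frame -2: AAA CAC TGT TTT ACA TGC AAA CTA ATT AGT CGT CAG GAC CAT TGC GGA CTT ATT CGC TGT AGC ACC TGT TGA GTG ACC CTA — no ATG→stop ORF.
Frame -3: AAC ACT GTT TTA CAT GCA AAC TAA TTA GTC GTC AGG ACC ATT GCG GAC TTA TTC GCT GTA GCA CCT GTT GAG TGA CCC TAA — no ATG→stop ORF.
Forward-strand max 21 nt; reverse-strand max 15 nt. The forward strand has the longer ORF.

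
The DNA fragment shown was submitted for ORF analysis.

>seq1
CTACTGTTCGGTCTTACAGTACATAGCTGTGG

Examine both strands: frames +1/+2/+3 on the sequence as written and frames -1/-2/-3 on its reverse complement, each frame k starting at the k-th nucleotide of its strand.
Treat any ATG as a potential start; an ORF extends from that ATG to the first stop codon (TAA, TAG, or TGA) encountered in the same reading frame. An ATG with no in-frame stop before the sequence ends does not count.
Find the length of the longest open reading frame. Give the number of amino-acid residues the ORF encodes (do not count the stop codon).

Reverse complement (5'→3'): CCACAGCTATGTACTGTAAGACCGAACAGTAG
Frame +1: CTA CTG TTC GGT CTT ACA GTA CAT AGC TGT — no ATG→stop ORF.
Frame +2: TAC TGT TCG GTC TTA CAG TAC ATA GCT GTG — no ATG→stop ORF.
Frame +3: ACT GTT CGG TCT TAC AGT ACA TAG CTG TGG — no ATG→stop ORF.
Frame -1: CCA CAG CTA TGT ACT GTA AGA CCG AAC AGT — no ATG→stop ORF.
Frame -2: CAC AGC TAT GTA CTG TAA GAC CGA ACA GTA — no ATG→stop ORF.
Frame -3: ACA GCT ATG TAC TGT AAG ACC GAA CAG TAG — ATG at 9, stop TAG at 30 → 24 nt.
Longest: frame -3, positions 9–32, 24 nt = 8 codons = 7 aa. → 7 amino acids.

7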